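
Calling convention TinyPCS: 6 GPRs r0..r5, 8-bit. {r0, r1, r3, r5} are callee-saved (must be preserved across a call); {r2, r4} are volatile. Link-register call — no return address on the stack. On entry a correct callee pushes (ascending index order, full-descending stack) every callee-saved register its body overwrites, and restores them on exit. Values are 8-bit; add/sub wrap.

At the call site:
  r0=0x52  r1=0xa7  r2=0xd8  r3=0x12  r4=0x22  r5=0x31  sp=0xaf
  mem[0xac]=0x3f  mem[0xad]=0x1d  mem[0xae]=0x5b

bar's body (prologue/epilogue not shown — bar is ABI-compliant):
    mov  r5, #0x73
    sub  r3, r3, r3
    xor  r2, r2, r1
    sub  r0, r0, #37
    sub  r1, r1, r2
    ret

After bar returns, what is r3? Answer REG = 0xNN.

prologue: push r0 -> mem[0xae]=0x52, sp=0xae
prologue: push r1 -> mem[0xad]=0xa7, sp=0xad
prologue: push r3 -> mem[0xac]=0x12, sp=0xac
prologue: push r5 -> mem[0xab]=0x31, sp=0xab
body[0] mov  r5, #0x73 -> r5=0x73
body[1] sub  r3, r3, r3 -> r3=0x00
body[2] xor  r2, r2, r1 -> r2=0x7f
body[3] sub  r0, r0, #37 -> r0=0x2d
body[4] sub  r1, r1, r2 -> r1=0x28
epilogue: pop r5=0x31, sp=0xac
epilogue: pop r3=0x12, sp=0xad
epilogue: pop r1=0xa7, sp=0xae
epilogue: pop r0=0x52, sp=0xaf
r3 is callee-saved -> restored

REG = 0x12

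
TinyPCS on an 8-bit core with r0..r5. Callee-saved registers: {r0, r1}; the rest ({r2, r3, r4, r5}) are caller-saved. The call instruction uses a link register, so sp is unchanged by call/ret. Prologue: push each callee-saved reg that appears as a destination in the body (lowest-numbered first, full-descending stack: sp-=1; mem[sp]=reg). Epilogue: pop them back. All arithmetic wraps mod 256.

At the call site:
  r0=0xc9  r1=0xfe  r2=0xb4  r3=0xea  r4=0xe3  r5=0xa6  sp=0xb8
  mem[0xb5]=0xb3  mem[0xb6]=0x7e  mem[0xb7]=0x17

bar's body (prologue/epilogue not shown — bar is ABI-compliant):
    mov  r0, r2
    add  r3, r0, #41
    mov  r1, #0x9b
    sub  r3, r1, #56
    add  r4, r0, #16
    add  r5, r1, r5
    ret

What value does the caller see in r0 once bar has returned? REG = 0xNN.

prologue: push r0 -> mem[0xb7]=0xc9, sp=0xb7
prologue: push r1 -> mem[0xb6]=0xfe, sp=0xb6
body[0] mov  r0, r2 -> r0=0xb4
body[1] add  r3, r0, #41 -> r3=0xdd
body[2] mov  r1, #0x9b -> r1=0x9b
body[3] sub  r3, r1, #56 -> r3=0x63
body[4] add  r4, r0, #16 -> r4=0xc4
body[5] add  r5, r1, r5 -> r5=0x41
epilogue: pop r1=0xfe, sp=0xb7
epilogue: pop r0=0xc9, sp=0xb8
r0 is callee-saved -> restored

REG = 0xc9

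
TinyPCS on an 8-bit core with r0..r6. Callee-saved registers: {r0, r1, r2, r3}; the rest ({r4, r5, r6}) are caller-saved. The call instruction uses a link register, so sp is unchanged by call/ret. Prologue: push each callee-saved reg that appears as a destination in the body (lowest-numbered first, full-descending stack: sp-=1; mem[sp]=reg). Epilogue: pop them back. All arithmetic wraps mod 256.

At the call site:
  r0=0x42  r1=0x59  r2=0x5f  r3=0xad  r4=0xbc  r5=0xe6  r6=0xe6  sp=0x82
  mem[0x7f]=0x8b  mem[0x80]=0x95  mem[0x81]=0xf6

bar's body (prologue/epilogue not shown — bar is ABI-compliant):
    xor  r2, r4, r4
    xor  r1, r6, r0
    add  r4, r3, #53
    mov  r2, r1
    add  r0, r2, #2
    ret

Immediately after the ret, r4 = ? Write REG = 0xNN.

prologue: push r0 → mem[0x81]=0x42, sp=0x81
prologue: push r1 → mem[0x80]=0x59, sp=0x80
prologue: push r2 → mem[0x7f]=0x5f, sp=0x7f
body[0] xor  r2, r4, r4 → r2=0x00
body[1] xor  r1, r6, r0 → r1=0xa4
body[2] add  r4, r3, #53 → r4=0xe2
body[3] mov  r2, r1 → r2=0xa4
body[4] add  r0, r2, #2 → r0=0xa6
epilogue: pop r2=0x5f, sp=0x80
epilogue: pop r1=0x59, sp=0x81
epilogue: pop r0=0x42, sp=0x82
r4 is caller-saved → body value

REG = 0xe2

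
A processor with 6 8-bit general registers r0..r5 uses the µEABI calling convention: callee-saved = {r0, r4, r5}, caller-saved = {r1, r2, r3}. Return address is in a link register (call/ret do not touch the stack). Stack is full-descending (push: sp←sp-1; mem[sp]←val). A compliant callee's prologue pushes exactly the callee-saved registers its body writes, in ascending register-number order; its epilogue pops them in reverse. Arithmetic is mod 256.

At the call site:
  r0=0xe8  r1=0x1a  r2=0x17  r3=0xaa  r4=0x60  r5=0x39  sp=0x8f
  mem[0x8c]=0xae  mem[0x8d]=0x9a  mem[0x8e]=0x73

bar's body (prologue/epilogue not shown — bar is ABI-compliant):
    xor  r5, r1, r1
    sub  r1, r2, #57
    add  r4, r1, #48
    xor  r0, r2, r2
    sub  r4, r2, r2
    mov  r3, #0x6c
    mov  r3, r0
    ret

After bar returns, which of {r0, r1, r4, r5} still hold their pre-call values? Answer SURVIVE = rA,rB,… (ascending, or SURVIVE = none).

prologue: push r0 -> mem[0x8e]=0xe8, sp=0x8e
prologue: push r4 -> mem[0x8d]=0x60, sp=0x8d
prologue: push r5 -> mem[0x8c]=0x39, sp=0x8c
body[0] xor  r5, r1, r1 -> r5=0x00
body[1] sub  r1, r2, #57 -> r1=0xde
body[2] add  r4, r1, #48 -> r4=0x0e
body[3] xor  r0, r2, r2 -> r0=0x00
body[4] sub  r4, r2, r2 -> r4=0x00
body[5] mov  r3, #0x6c -> r3=0x6c
body[6] mov  r3, r0 -> r3=0x00
epilogue: pop r5=0x39, sp=0x8d
epilogue: pop r4=0x60, sp=0x8e
epilogue: pop r0=0xe8, sp=0x8f
r0: callee-saved, written=True
r1: caller-saved, written=True
r4: callee-saved, written=True
r5: callee-saved, written=True

SURVIVE = r0,r4,r5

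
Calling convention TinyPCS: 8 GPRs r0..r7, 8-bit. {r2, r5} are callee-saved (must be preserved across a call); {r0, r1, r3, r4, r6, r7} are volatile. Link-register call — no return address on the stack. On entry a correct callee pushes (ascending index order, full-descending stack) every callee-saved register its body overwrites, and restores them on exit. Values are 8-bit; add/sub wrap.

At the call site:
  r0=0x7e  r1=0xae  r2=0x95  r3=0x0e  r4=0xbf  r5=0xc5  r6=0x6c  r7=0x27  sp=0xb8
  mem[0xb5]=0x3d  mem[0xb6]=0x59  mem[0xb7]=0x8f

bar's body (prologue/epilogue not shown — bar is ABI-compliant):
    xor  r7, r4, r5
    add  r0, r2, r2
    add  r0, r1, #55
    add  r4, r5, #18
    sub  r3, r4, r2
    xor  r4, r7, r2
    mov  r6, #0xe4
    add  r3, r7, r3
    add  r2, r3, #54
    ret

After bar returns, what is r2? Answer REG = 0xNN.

prologue: push r2 → mem[0xb7]=0x95, sp=0xb7
body[0] xor  r7, r4, r5 → r7=0x7a
body[1] add  r0, r2, r2 → r0=0x2a
body[2] add  r0, r1, #55 → r0=0xe5
body[3] add  r4, r5, #18 → r4=0xd7
body[4] sub  r3, r4, r2 → r3=0x42
body[5] xor  r4, r7, r2 → r4=0xef
body[6] mov  r6, #0xe4 → r6=0xe4
body[7] add  r3, r7, r3 → r3=0xbc
body[8] add  r2, r3, #54 → r2=0xf2
epilogue: pop r2=0x95, sp=0xb8
r2 is callee-saved → restored

REG = 0x95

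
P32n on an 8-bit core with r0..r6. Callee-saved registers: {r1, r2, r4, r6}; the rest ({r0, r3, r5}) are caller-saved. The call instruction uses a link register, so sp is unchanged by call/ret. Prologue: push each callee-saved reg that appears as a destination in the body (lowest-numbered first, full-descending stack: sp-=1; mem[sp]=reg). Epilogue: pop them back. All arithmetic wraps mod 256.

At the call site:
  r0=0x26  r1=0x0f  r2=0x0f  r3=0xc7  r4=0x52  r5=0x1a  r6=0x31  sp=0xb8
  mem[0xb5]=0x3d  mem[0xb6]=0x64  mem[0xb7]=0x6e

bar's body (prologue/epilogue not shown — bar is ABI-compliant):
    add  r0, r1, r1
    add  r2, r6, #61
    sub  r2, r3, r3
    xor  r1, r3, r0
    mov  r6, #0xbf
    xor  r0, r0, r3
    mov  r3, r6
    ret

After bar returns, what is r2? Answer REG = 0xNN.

prologue: push r1 → mem[0xb7]=0x0f, sp=0xb7
prologue: push r2 → mem[0xb6]=0x0f, sp=0xb6
prologue: push r6 → mem[0xb5]=0x31, sp=0xb5
body[0] add  r0, r1, r1 → r0=0x1e
body[1] add  r2, r6, #61 → r2=0x6e
body[2] sub  r2, r3, r3 → r2=0x00
body[3] xor  r1, r3, r0 → r1=0xd9
body[4] mov  r6, #0xbf → r6=0xbf
body[5] xor  r0, r0, r3 → r0=0xd9
body[6] mov  r3, r6 → r3=0xbf
epilogue: pop r6=0x31, sp=0xb6
epilogue: pop r2=0x0f, sp=0xb7
epilogue: pop r1=0x0f, sp=0xb8
r2 is callee-saved → restored

REG = 0x0f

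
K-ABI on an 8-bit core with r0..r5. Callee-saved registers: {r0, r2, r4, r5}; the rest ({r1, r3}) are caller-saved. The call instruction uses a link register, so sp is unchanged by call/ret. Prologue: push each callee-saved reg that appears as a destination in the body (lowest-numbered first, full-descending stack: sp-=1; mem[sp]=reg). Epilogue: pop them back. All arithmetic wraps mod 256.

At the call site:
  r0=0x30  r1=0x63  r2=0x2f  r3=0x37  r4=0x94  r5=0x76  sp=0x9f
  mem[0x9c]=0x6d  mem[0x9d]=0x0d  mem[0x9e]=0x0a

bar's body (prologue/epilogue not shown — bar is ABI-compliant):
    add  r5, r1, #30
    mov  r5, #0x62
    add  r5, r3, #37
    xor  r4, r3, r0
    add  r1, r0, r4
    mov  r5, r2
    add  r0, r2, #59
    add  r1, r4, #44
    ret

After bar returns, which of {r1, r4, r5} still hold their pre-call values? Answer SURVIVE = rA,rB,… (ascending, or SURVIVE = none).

prologue: push r0 -> mem[0x9e]=0x30, sp=0x9e
prologue: push r4 -> mem[0x9d]=0x94, sp=0x9d
prologue: push r5 -> mem[0x9c]=0x76, sp=0x9c
body[0] add  r5, r1, #30 -> r5=0x81
body[1] mov  r5, #0x62 -> r5=0x62
body[2] add  r5, r3, #37 -> r5=0x5c
body[3] xor  r4, r3, r0 -> r4=0x07
body[4] add  r1, r0, r4 -> r1=0x37
body[5] mov  r5, r2 -> r5=0x2f
body[6] add  r0, r2, #59 -> r0=0x6a
body[7] add  r1, r4, #44 -> r1=0x33
epilogue: pop r5=0x76, sp=0x9d
epilogue: pop r4=0x94, sp=0x9e
epilogue: pop r0=0x30, sp=0x9f
r1: caller-saved, written=True
r4: callee-saved, written=True
r5: callee-saved, written=True

SURVIVE = r4,r5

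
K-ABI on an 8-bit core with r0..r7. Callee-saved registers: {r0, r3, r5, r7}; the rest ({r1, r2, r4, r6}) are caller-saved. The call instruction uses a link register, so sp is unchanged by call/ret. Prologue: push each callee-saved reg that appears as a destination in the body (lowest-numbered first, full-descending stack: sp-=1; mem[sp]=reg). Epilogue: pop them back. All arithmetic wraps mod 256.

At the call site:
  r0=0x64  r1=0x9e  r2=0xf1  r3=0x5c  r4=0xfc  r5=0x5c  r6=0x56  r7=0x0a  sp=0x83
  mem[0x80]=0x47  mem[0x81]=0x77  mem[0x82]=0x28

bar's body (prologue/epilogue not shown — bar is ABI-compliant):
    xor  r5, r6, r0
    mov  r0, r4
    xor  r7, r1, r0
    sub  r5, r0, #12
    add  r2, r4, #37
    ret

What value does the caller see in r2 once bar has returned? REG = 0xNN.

prologue: push r0 -> mem[0x82]=0x64, sp=0x82
prologue: push r5 -> mem[0x81]=0x5c, sp=0x81
prologue: push r7 -> mem[0x80]=0x0a, sp=0x80
body[0] xor  r5, r6, r0 -> r5=0x32
body[1] mov  r0, r4 -> r0=0xfc
body[2] xor  r7, r1, r0 -> r7=0x62
body[3] sub  r5, r0, #12 -> r5=0xf0
body[4] add  r2, r4, #37 -> r2=0x21
epilogue: pop r7=0x0a, sp=0x81
epilogue: pop r5=0x5c, sp=0x82
epilogue: pop r0=0x64, sp=0x83
r2 is caller-saved -> body value

REG = 0x21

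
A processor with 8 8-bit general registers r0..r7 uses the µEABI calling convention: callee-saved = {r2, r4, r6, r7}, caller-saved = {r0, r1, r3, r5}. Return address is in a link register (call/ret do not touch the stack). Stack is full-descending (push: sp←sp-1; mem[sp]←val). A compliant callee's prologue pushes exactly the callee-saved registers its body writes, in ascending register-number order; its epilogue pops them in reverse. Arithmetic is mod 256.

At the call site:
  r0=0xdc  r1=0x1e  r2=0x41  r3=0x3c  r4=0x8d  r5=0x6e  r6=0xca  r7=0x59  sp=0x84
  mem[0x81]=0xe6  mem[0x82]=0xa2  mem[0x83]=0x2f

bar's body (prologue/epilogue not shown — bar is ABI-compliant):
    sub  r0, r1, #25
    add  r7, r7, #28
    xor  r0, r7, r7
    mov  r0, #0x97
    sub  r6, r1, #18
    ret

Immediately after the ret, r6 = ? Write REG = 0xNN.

REG = 0xca

prologue: push r6 → mem[0x83]=0xca, sp=0x83
prologue: push r7 → mem[0x82]=0x59, sp=0x82
body[0] sub  r0, r1, #25 → r0=0x05
body[1] add  r7, r7, #28 → r7=0x75
body[2] xor  r0, r7, r7 → r0=0x00
body[3] mov  r0, #0x97 → r0=0x97
body[4] sub  r6, r1, #18 → r6=0x0c
epilogue: pop r7=0x59, sp=0x83
epilogue: pop r6=0xca, sp=0x84
r6 is callee-saved → restored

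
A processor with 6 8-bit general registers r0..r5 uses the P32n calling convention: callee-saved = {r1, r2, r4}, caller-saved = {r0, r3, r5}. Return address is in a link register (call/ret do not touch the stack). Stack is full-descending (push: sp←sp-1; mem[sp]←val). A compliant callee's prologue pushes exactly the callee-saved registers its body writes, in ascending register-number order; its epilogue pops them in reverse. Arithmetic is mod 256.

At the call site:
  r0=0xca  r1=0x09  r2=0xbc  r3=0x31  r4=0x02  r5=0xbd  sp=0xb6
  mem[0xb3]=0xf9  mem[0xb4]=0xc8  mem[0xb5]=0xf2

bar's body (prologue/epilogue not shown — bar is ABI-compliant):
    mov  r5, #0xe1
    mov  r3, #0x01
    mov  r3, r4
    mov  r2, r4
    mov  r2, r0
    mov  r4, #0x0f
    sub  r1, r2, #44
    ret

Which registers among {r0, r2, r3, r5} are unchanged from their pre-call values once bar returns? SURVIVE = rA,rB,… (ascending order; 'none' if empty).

SURVIVE = r0,r2

prologue: push r1 -> mem[0xb5]=0x09, sp=0xb5
prologue: push r2 -> mem[0xb4]=0xbc, sp=0xb4
prologue: push r4 -> mem[0xb3]=0x02, sp=0xb3
body[0] mov  r5, #0xe1 -> r5=0xe1
body[1] mov  r3, #0x01 -> r3=0x01
body[2] mov  r3, r4 -> r3=0x02
body[3] mov  r2, r4 -> r2=0x02
body[4] mov  r2, r0 -> r2=0xca
body[5] mov  r4, #0x0f -> r4=0x0f
body[6] sub  r1, r2, #44 -> r1=0x9e
epilogue: pop r4=0x02, sp=0xb4
epilogue: pop r2=0xbc, sp=0xb5
epilogue: pop r1=0x09, sp=0xb6
r0: caller-saved, written=False
r2: callee-saved, written=True
r3: caller-saved, written=True
r5: caller-saved, written=True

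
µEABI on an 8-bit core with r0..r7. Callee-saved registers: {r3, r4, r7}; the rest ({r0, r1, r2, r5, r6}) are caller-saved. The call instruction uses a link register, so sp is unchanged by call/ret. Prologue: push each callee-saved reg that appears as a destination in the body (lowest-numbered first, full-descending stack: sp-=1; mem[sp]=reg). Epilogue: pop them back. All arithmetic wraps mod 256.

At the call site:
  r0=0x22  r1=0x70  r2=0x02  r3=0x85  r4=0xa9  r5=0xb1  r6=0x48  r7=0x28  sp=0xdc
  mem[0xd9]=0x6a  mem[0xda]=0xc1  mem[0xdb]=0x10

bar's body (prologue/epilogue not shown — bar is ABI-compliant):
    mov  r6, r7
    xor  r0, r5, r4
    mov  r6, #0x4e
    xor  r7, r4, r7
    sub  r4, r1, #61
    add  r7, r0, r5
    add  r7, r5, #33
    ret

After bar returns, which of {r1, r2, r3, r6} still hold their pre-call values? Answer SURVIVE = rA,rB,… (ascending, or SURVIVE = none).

prologue: push r4 → mem[0xdb]=0xa9, sp=0xdb
prologue: push r7 → mem[0xda]=0x28, sp=0xda
body[0] mov  r6, r7 → r6=0x28
body[1] xor  r0, r5, r4 → r0=0x18
body[2] mov  r6, #0x4e → r6=0x4e
body[3] xor  r7, r4, r7 → r7=0x81
body[4] sub  r4, r1, #61 → r4=0x33
body[5] add  r7, r0, r5 → r7=0xc9
body[6] add  r7, r5, #33 → r7=0xd2
epilogue: pop r7=0x28, sp=0xdb
epilogue: pop r4=0xa9, sp=0xdc
r1: caller-saved, written=False
r2: caller-saved, written=False
r3: callee-saved, written=False
r6: caller-saved, written=True

SURVIVE = r1,r2,r3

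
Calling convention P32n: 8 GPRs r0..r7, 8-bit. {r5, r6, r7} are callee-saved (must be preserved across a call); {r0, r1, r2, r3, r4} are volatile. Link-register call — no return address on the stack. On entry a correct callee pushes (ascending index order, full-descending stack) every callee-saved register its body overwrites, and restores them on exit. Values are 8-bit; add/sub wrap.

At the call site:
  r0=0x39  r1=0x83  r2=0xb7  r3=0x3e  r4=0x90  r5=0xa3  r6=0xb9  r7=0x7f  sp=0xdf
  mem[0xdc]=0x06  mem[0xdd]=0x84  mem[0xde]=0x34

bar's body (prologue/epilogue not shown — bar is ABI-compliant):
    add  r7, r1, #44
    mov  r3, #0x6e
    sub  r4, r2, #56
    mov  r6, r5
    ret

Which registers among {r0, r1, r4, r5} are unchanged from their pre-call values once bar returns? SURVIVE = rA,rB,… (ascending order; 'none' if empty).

SURVIVE = r0,r1,r5

prologue: push r6 → mem[0xde]=0xb9, sp=0xde
prologue: push r7 → mem[0xdd]=0x7f, sp=0xdd
body[0] add  r7, r1, #44 → r7=0xaf
body[1] mov  r3, #0x6e → r3=0x6e
body[2] sub  r4, r2, #56 → r4=0x7f
body[3] mov  r6, r5 → r6=0xa3
epilogue: pop r7=0x7f, sp=0xde
epilogue: pop r6=0xb9, sp=0xdf
r0: caller-saved, written=False
r1: caller-saved, written=False
r4: caller-saved, written=True
r5: callee-saved, written=False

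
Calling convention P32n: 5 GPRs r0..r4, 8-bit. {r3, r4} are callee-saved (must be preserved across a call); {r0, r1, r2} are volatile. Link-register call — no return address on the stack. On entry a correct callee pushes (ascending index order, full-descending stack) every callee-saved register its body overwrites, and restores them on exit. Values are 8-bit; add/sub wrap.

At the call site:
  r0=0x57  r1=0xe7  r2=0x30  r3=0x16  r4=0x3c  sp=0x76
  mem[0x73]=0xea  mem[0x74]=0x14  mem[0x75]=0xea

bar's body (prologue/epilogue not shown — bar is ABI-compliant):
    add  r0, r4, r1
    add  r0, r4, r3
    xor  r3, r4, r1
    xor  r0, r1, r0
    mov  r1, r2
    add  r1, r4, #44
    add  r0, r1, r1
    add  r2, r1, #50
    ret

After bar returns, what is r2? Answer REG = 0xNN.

prologue: push r3 -> mem[0x75]=0x16, sp=0x75
body[0] add  r0, r4, r1 -> r0=0x23
body[1] add  r0, r4, r3 -> r0=0x52
body[2] xor  r3, r4, r1 -> r3=0xdb
body[3] xor  r0, r1, r0 -> r0=0xb5
body[4] mov  r1, r2 -> r1=0x30
body[5] add  r1, r4, #44 -> r1=0x68
body[6] add  r0, r1, r1 -> r0=0xd0
body[7] add  r2, r1, #50 -> r2=0x9a
epilogue: pop r3=0x16, sp=0x76
r2 is caller-saved -> body value

REG = 0x9a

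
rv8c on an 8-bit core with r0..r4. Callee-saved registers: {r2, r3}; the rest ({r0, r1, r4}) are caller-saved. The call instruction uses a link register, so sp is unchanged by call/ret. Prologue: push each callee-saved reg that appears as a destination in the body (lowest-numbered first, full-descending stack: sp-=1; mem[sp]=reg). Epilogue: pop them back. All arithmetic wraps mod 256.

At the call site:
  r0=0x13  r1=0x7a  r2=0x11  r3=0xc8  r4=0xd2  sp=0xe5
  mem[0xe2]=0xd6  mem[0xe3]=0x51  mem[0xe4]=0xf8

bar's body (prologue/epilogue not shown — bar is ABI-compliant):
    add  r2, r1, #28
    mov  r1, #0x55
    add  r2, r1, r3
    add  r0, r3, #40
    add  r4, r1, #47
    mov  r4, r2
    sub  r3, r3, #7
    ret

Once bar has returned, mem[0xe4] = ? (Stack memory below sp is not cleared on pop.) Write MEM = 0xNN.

prologue: push r2 → mem[0xe4]=0x11, sp=0xe4
prologue: push r3 → mem[0xe3]=0xc8, sp=0xe3
body[0] add  r2, r1, #28 → r2=0x96
body[1] mov  r1, #0x55 → r1=0x55
body[2] add  r2, r1, r3 → r2=0x1d
body[3] add  r0, r3, #40 → r0=0xf0
body[4] add  r4, r1, #47 → r4=0x84
body[5] mov  r4, r2 → r4=0x1d
body[6] sub  r3, r3, #7 → r3=0xc1
epilogue: pop r3=0xc8, sp=0xe4
epilogue: pop r2=0x11, sp=0xe5
prologue pushed ['r2', 'r3'] at ['0xe4', '0xe3']

MEM = 0x11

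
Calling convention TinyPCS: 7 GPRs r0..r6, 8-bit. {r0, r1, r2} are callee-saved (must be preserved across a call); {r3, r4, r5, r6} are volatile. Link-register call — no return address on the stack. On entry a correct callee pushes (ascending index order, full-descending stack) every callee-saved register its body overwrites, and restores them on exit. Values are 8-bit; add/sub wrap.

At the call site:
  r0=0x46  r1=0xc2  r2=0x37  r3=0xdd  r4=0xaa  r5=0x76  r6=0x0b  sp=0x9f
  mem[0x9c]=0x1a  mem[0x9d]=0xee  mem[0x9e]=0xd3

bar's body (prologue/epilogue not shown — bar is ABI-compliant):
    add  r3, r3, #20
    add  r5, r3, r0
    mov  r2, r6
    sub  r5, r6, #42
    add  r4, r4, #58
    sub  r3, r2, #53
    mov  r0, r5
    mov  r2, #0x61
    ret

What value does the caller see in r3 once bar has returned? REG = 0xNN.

REG = 0xd6

prologue: push r0 → mem[0x9e]=0x46, sp=0x9e
prologue: push r2 → mem[0x9d]=0x37, sp=0x9d
body[0] add  r3, r3, #20 → r3=0xf1
body[1] add  r5, r3, r0 → r5=0x37
body[2] mov  r2, r6 → r2=0x0b
body[3] sub  r5, r6, #42 → r5=0xe1
body[4] add  r4, r4, #58 → r4=0xe4
body[5] sub  r3, r2, #53 → r3=0xd6
body[6] mov  r0, r5 → r0=0xe1
body[7] mov  r2, #0x61 → r2=0x61
epilogue: pop r2=0x37, sp=0x9e
epilogue: pop r0=0x46, sp=0x9f
r3 is caller-saved → body value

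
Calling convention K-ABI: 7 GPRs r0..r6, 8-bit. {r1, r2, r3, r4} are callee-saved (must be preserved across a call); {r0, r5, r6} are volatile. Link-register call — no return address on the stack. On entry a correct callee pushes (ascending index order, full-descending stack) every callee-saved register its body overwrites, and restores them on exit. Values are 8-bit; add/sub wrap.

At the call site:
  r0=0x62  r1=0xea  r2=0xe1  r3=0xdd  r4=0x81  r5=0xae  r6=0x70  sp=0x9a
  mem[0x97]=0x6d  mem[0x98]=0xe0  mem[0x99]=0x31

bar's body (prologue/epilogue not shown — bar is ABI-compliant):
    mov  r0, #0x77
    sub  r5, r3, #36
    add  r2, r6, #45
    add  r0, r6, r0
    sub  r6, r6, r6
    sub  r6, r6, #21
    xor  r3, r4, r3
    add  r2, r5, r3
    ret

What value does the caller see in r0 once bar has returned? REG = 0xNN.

REG = 0xe7

prologue: push r2 -> mem[0x99]=0xe1, sp=0x99
prologue: push r3 -> mem[0x98]=0xdd, sp=0x98
body[0] mov  r0, #0x77 -> r0=0x77
body[1] sub  r5, r3, #36 -> r5=0xb9
body[2] add  r2, r6, #45 -> r2=0x9d
body[3] add  r0, r6, r0 -> r0=0xe7
body[4] sub  r6, r6, r6 -> r6=0x00
body[5] sub  r6, r6, #21 -> r6=0xeb
body[6] xor  r3, r4, r3 -> r3=0x5c
body[7] add  r2, r5, r3 -> r2=0x15
epilogue: pop r3=0xdd, sp=0x99
epilogue: pop r2=0xe1, sp=0x9a
r0 is caller-saved -> body value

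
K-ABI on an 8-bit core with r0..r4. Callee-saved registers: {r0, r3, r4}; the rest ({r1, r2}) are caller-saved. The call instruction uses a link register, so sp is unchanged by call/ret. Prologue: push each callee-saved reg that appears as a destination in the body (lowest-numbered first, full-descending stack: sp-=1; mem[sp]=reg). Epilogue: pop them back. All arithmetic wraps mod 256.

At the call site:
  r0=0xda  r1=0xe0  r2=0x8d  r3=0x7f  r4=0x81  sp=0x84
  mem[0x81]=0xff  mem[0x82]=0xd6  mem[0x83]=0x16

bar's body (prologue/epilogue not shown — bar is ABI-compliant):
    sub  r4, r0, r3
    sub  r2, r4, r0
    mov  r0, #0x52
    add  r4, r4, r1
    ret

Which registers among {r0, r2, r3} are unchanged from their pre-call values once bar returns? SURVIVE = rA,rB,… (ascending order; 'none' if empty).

prologue: push r0 -> mem[0x83]=0xda, sp=0x83
prologue: push r4 -> mem[0x82]=0x81, sp=0x82
body[0] sub  r4, r0, r3 -> r4=0x5b
body[1] sub  r2, r4, r0 -> r2=0x81
body[2] mov  r0, #0x52 -> r0=0x52
body[3] add  r4, r4, r1 -> r4=0x3b
epilogue: pop r4=0x81, sp=0x83
epilogue: pop r0=0xda, sp=0x84
r0: callee-saved, written=True
r2: caller-saved, written=True
r3: callee-saved, written=False

SURVIVE = r0,r3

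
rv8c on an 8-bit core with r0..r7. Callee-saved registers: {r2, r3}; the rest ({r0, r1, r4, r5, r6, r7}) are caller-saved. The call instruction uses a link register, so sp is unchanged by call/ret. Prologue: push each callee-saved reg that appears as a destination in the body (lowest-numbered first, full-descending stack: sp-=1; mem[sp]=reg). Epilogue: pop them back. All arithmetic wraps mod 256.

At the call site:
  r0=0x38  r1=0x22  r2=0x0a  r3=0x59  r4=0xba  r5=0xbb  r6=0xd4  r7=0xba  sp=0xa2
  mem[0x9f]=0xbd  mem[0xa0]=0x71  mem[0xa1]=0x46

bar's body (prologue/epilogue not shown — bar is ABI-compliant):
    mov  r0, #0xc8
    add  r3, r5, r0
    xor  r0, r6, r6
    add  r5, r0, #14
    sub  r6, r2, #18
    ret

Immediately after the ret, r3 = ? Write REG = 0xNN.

prologue: push r3 -> mem[0xa1]=0x59, sp=0xa1
body[0] mov  r0, #0xc8 -> r0=0xc8
body[1] add  r3, r5, r0 -> r3=0x83
body[2] xor  r0, r6, r6 -> r0=0x00
body[3] add  r5, r0, #14 -> r5=0x0e
body[4] sub  r6, r2, #18 -> r6=0xf8
epilogue: pop r3=0x59, sp=0xa2
r3 is callee-saved -> restored

REG = 0x59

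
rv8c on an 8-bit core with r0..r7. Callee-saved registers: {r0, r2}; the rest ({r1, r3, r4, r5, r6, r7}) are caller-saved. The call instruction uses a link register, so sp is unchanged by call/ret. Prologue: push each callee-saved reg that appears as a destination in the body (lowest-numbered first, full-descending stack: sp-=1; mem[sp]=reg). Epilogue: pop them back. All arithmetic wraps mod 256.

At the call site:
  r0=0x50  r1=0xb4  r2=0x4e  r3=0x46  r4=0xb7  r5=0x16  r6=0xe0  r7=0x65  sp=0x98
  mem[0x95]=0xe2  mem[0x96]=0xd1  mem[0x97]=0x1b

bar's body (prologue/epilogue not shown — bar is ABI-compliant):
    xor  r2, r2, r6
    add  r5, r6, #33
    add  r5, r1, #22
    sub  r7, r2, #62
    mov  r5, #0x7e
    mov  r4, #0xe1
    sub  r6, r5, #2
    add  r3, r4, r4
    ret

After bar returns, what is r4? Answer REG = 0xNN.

prologue: push r2 → mem[0x97]=0x4e, sp=0x97
body[0] xor  r2, r2, r6 → r2=0xae
body[1] add  r5, r6, #33 → r5=0x01
body[2] add  r5, r1, #22 → r5=0xca
body[3] sub  r7, r2, #62 → r7=0x70
body[4] mov  r5, #0x7e → r5=0x7e
body[5] mov  r4, #0xe1 → r4=0xe1
body[6] sub  r6, r5, #2 → r6=0x7c
body[7] add  r3, r4, r4 → r3=0xc2
epilogue: pop r2=0x4e, sp=0x98
r4 is caller-saved → body value

REG = 0xe1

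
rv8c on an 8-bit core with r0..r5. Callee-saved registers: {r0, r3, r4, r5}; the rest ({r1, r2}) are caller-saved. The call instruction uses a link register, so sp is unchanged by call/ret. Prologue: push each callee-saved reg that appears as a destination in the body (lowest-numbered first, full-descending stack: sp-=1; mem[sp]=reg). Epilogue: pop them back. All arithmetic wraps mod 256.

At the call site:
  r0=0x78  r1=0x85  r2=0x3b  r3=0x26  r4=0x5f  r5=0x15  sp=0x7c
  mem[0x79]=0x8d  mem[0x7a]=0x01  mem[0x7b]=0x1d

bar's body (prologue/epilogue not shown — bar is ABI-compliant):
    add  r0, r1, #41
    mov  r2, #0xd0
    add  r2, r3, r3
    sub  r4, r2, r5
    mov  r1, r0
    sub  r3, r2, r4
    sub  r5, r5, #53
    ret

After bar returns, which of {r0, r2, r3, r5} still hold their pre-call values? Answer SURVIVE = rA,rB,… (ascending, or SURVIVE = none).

SURVIVE = r0,r3,r5

prologue: push r0 → mem[0x7b]=0x78, sp=0x7b
prologue: push r3 → mem[0x7a]=0x26, sp=0x7a
prologue: push r4 → mem[0x79]=0x5f, sp=0x79
prologue: push r5 → mem[0x78]=0x15, sp=0x78
body[0] add  r0, r1, #41 → r0=0xae
body[1] mov  r2, #0xd0 → r2=0xd0
body[2] add  r2, r3, r3 → r2=0x4c
body[3] sub  r4, r2, r5 → r4=0x37
body[4] mov  r1, r0 → r1=0xae
body[5] sub  r3, r2, r4 → r3=0x15
body[6] sub  r5, r5, #53 → r5=0xe0
epilogue: pop r5=0x15, sp=0x79
epilogue: pop r4=0x5f, sp=0x7a
epilogue: pop r3=0x26, sp=0x7b
epilogue: pop r0=0x78, sp=0x7c
r0: callee-saved, written=True
r2: caller-saved, written=True
r3: callee-saved, written=True
r5: callee-saved, written=True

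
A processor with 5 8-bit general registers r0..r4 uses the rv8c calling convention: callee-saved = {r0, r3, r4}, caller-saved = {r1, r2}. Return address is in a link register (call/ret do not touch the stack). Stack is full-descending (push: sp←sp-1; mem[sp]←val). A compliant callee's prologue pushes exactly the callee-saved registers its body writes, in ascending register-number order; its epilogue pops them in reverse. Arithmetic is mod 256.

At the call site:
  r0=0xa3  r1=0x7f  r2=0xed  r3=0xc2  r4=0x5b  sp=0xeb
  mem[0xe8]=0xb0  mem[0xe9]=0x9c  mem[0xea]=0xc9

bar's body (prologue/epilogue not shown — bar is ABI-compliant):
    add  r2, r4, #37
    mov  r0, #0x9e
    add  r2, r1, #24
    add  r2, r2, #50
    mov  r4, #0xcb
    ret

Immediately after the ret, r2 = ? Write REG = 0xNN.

prologue: push r0 -> mem[0xea]=0xa3, sp=0xea
prologue: push r4 -> mem[0xe9]=0x5b, sp=0xe9
body[0] add  r2, r4, #37 -> r2=0x80
body[1] mov  r0, #0x9e -> r0=0x9e
body[2] add  r2, r1, #24 -> r2=0x97
body[3] add  r2, r2, #50 -> r2=0xc9
body[4] mov  r4, #0xcb -> r4=0xcb
epilogue: pop r4=0x5b, sp=0xea
epilogue: pop r0=0xa3, sp=0xeb
r2 is caller-saved -> body value

REG = 0xc9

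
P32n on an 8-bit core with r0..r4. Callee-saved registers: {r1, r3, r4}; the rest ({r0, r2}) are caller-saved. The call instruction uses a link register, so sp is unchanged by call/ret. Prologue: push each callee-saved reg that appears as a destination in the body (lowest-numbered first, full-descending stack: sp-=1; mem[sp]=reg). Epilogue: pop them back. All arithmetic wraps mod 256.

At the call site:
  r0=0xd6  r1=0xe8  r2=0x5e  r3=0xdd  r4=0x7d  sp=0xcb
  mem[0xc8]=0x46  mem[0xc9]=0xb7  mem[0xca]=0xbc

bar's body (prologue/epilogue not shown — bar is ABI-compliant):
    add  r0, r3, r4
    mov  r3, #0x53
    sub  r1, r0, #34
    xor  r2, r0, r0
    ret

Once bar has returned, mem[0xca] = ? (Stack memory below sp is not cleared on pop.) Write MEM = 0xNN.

MEM = 0xe8

prologue: push r1 -> mem[0xca]=0xe8, sp=0xca
prologue: push r3 -> mem[0xc9]=0xdd, sp=0xc9
body[0] add  r0, r3, r4 -> r0=0x5a
body[1] mov  r3, #0x53 -> r3=0x53
body[2] sub  r1, r0, #34 -> r1=0x38
body[3] xor  r2, r0, r0 -> r2=0x00
epilogue: pop r3=0xdd, sp=0xca
epilogue: pop r1=0xe8, sp=0xcb
prologue pushed ['r1', 'r3'] at ['0xca', '0xc9']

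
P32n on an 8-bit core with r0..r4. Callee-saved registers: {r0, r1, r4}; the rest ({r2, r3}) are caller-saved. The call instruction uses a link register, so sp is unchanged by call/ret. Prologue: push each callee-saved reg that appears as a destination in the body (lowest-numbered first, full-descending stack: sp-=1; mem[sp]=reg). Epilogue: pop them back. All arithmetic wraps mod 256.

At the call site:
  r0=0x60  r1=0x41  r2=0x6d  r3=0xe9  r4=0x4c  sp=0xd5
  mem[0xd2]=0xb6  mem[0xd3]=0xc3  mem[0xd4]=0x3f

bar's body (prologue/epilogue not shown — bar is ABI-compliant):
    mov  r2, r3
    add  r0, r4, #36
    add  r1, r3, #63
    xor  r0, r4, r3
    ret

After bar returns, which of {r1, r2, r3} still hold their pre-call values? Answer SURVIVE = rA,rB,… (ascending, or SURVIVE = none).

prologue: push r0 -> mem[0xd4]=0x60, sp=0xd4
prologue: push r1 -> mem[0xd3]=0x41, sp=0xd3
body[0] mov  r2, r3 -> r2=0xe9
body[1] add  r0, r4, #36 -> r0=0x70
body[2] add  r1, r3, #63 -> r1=0x28
body[3] xor  r0, r4, r3 -> r0=0xa5
epilogue: pop r1=0x41, sp=0xd4
epilogue: pop r0=0x60, sp=0xd5
r1: callee-saved, written=True
r2: caller-saved, written=True
r3: caller-saved, written=False

SURVIVE = r1,r3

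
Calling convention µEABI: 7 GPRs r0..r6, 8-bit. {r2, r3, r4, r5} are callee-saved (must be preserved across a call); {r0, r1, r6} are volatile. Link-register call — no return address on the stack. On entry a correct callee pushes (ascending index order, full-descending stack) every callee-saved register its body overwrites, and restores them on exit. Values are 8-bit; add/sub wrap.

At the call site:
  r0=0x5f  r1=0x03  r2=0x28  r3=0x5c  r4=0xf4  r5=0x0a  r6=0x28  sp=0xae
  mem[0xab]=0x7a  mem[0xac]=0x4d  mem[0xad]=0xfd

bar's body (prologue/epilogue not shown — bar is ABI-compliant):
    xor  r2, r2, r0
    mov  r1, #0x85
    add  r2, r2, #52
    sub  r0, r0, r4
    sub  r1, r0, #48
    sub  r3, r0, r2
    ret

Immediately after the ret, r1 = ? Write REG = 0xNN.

prologue: push r2 → mem[0xad]=0x28, sp=0xad
prologue: push r3 → mem[0xac]=0x5c, sp=0xac
body[0] xor  r2, r2, r0 → r2=0x77
body[1] mov  r1, #0x85 → r1=0x85
body[2] add  r2, r2, #52 → r2=0xab
body[3] sub  r0, r0, r4 → r0=0x6b
body[4] sub  r1, r0, #48 → r1=0x3b
body[5] sub  r3, r0, r2 → r3=0xc0
epilogue: pop r3=0x5c, sp=0xad
epilogue: pop r2=0x28, sp=0xae
r1 is caller-saved → body value

REG = 0x3b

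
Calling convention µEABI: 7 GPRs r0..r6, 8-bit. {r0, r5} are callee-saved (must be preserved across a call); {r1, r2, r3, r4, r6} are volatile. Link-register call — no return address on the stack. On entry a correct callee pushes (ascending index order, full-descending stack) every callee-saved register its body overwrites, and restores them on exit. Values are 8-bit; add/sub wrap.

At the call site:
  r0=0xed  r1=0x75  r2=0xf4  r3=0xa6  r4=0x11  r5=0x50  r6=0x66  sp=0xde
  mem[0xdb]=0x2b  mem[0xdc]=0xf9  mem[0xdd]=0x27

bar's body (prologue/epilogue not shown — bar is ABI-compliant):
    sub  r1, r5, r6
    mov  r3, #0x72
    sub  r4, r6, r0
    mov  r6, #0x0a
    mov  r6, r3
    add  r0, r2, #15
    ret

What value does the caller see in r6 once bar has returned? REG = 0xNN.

REG = 0x72

prologue: push r0 → mem[0xdd]=0xed, sp=0xdd
body[0] sub  r1, r5, r6 → r1=0xea
body[1] mov  r3, #0x72 → r3=0x72
body[2] sub  r4, r6, r0 → r4=0x79
body[3] mov  r6, #0x0a → r6=0x0a
body[4] mov  r6, r3 → r6=0x72
body[5] add  r0, r2, #15 → r0=0x03
epilogue: pop r0=0xed, sp=0xde
r6 is caller-saved → body value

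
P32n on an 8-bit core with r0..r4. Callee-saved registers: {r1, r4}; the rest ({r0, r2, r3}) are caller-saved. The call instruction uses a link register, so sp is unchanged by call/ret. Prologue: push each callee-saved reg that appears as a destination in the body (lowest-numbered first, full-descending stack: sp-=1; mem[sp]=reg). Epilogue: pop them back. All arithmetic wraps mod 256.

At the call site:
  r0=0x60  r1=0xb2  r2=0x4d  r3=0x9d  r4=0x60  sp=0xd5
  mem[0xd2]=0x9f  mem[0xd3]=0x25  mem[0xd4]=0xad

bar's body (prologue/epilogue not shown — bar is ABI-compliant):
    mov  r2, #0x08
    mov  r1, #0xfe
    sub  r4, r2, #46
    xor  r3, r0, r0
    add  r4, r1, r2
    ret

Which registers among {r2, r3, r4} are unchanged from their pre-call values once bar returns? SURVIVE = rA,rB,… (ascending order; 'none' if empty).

SURVIVE = r4

prologue: push r1 → mem[0xd4]=0xb2, sp=0xd4
prologue: push r4 → mem[0xd3]=0x60, sp=0xd3
body[0] mov  r2, #0x08 → r2=0x08
body[1] mov  r1, #0xfe → r1=0xfe
body[2] sub  r4, r2, #46 → r4=0xda
body[3] xor  r3, r0, r0 → r3=0x00
body[4] add  r4, r1, r2 → r4=0x06
epilogue: pop r4=0x60, sp=0xd4
epilogue: pop r1=0xb2, sp=0xd5
r2: caller-saved, written=True
r3: caller-saved, written=True
r4: callee-saved, written=True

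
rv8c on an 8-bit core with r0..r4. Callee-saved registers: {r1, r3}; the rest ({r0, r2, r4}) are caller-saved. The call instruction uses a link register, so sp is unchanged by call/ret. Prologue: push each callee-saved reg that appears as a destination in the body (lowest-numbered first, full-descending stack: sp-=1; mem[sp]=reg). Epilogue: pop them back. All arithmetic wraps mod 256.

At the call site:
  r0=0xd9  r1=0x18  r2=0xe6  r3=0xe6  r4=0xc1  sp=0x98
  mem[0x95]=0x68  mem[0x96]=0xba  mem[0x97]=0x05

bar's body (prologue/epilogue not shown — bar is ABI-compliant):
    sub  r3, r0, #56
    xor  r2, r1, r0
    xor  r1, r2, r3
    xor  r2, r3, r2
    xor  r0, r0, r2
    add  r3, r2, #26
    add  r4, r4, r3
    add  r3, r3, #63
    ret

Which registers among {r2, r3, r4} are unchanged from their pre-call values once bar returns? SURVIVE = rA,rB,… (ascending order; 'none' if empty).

prologue: push r1 → mem[0x97]=0x18, sp=0x97
prologue: push r3 → mem[0x96]=0xe6, sp=0x96
body[0] sub  r3, r0, #56 → r3=0xa1
body[1] xor  r2, r1, r0 → r2=0xc1
body[2] xor  r1, r2, r3 → r1=0x60
body[3] xor  r2, r3, r2 → r2=0x60
body[4] xor  r0, r0, r2 → r0=0xb9
body[5] add  r3, r2, #26 → r3=0x7a
body[6] add  r4, r4, r3 → r4=0x3b
body[7] add  r3, r3, #63 → r3=0xb9
epilogue: pop r3=0xe6, sp=0x97
epilogue: pop r1=0x18, sp=0x98
r2: caller-saved, written=True
r3: callee-saved, written=True
r4: caller-saved, written=True

SURVIVE = r3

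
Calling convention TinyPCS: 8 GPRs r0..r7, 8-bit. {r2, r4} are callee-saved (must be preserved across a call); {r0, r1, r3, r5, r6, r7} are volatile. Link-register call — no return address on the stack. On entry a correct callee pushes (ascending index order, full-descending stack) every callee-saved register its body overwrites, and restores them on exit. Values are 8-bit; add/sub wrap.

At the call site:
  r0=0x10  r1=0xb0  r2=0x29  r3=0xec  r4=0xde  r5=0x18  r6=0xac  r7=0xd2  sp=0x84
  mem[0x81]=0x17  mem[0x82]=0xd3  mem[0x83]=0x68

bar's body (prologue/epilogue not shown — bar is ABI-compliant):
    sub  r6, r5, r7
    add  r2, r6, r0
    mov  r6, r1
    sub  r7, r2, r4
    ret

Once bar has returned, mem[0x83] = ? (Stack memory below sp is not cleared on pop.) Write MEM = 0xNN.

prologue: push r2 -> mem[0x83]=0x29, sp=0x83
body[0] sub  r6, r5, r7 -> r6=0x46
body[1] add  r2, r6, r0 -> r2=0x56
body[2] mov  r6, r1 -> r6=0xb0
body[3] sub  r7, r2, r4 -> r7=0x78
epilogue: pop r2=0x29, sp=0x84
prologue pushed ['r2'] at ['0x83']

MEM = 0x29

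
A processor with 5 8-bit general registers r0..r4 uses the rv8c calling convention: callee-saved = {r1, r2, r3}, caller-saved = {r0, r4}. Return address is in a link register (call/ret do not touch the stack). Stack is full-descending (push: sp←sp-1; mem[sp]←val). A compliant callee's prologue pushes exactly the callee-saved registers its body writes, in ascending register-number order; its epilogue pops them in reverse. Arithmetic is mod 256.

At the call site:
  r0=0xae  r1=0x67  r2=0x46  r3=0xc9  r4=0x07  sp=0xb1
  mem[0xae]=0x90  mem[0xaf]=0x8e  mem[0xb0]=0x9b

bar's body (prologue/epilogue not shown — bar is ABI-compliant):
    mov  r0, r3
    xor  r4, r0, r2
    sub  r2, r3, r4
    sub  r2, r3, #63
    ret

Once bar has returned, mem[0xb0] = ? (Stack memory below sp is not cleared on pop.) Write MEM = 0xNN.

MEM = 0x46

prologue: push r2 -> mem[0xb0]=0x46, sp=0xb0
body[0] mov  r0, r3 -> r0=0xc9
body[1] xor  r4, r0, r2 -> r4=0x8f
body[2] sub  r2, r3, r4 -> r2=0x3a
body[3] sub  r2, r3, #63 -> r2=0x8a
epilogue: pop r2=0x46, sp=0xb1
prologue pushed ['r2'] at ['0xb0']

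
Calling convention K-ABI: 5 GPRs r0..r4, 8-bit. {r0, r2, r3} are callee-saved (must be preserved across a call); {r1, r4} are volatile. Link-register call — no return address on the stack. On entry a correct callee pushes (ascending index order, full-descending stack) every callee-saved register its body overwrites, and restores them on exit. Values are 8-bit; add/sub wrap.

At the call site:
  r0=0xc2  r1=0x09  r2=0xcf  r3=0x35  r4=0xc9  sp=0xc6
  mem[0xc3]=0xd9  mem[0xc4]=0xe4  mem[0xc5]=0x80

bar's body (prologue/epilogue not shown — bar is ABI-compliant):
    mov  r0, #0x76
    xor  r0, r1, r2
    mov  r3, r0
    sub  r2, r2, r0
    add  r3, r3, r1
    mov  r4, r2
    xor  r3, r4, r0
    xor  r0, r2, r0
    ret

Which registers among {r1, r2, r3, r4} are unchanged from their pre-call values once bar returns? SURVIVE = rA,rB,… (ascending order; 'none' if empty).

SURVIVE = r1,r2,r3

prologue: push r0 → mem[0xc5]=0xc2, sp=0xc5
prologue: push r2 → mem[0xc4]=0xcf, sp=0xc4
prologue: push r3 → mem[0xc3]=0x35, sp=0xc3
body[0] mov  r0, #0x76 → r0=0x76
body[1] xor  r0, r1, r2 → r0=0xc6
body[2] mov  r3, r0 → r3=0xc6
body[3] sub  r2, r2, r0 → r2=0x09
body[4] add  r3, r3, r1 → r3=0xcf
body[5] mov  r4, r2 → r4=0x09
body[6] xor  r3, r4, r0 → r3=0xcf
body[7] xor  r0, r2, r0 → r0=0xcf
epilogue: pop r3=0x35, sp=0xc4
epilogue: pop r2=0xcf, sp=0xc5
epilogue: pop r0=0xc2, sp=0xc6
r1: caller-saved, written=False
r2: callee-saved, written=True
r3: callee-saved, written=True
r4: caller-saved, written=True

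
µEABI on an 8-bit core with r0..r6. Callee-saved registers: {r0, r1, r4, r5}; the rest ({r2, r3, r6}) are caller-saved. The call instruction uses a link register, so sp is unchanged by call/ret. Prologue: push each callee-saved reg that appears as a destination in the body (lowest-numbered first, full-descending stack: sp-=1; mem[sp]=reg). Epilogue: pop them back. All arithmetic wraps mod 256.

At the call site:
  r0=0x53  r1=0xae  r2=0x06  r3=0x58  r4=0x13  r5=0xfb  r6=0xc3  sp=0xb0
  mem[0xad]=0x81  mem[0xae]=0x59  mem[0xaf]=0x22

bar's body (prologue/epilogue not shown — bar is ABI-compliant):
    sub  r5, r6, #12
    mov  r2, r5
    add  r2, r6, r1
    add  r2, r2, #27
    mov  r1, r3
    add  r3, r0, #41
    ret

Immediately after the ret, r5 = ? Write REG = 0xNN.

prologue: push r1 → mem[0xaf]=0xae, sp=0xaf
prologue: push r5 → mem[0xae]=0xfb, sp=0xae
body[0] sub  r5, r6, #12 → r5=0xb7
body[1] mov  r2, r5 → r2=0xb7
body[2] add  r2, r6, r1 → r2=0x71
body[3] add  r2, r2, #27 → r2=0x8c
body[4] mov  r1, r3 → r1=0x58
body[5] add  r3, r0, #41 → r3=0x7c
epilogue: pop r5=0xfb, sp=0xaf
epilogue: pop r1=0xae, sp=0xb0
r5 is callee-saved → restored

REG = 0xfb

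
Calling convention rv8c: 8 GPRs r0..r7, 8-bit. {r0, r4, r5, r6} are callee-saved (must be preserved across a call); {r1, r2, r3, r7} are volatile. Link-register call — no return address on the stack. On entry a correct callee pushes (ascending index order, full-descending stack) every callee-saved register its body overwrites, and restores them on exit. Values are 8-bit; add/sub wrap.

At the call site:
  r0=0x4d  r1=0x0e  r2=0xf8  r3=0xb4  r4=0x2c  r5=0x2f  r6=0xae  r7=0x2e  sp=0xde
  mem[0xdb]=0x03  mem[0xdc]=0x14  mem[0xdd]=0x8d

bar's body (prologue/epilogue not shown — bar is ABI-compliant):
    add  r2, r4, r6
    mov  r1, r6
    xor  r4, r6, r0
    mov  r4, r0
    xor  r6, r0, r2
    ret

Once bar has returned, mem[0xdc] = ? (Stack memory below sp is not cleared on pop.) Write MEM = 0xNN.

MEM = 0xae

prologue: push r4 -> mem[0xdd]=0x2c, sp=0xdd
prologue: push r6 -> mem[0xdc]=0xae, sp=0xdc
body[0] add  r2, r4, r6 -> r2=0xda
body[1] mov  r1, r6 -> r1=0xae
body[2] xor  r4, r6, r0 -> r4=0xe3
body[3] mov  r4, r0 -> r4=0x4d
body[4] xor  r6, r0, r2 -> r6=0x97
epilogue: pop r6=0xae, sp=0xdd
epilogue: pop r4=0x2c, sp=0xde
prologue pushed ['r4', 'r6'] at ['0xdd', '0xdc']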